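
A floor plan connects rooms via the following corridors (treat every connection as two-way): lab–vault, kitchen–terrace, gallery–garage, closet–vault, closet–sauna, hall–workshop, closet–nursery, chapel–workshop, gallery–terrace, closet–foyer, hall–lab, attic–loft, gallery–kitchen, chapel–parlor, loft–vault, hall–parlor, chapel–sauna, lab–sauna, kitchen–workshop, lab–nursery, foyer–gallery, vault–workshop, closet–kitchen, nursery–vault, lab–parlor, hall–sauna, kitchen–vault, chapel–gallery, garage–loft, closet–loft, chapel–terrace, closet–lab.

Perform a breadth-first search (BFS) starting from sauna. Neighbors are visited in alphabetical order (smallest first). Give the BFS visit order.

sauna → chapel → closet → hall → lab → gallery → parlor → terrace → workshop → foyer → kitchen → loft → nursery → vault → garage → attic

Visit sauna; enqueue chapel, closet, hall, lab → queue [chapel, closet, hall, lab]
Visit chapel; enqueue gallery, parlor, terrace, workshop → queue [closet, hall, lab, gallery, parlor, terrace, workshop]
Visit closet; enqueue foyer, kitchen, loft, nursery, vault → queue [hall, lab, gallery, parlor, terrace, workshop, foyer, kitchen, loft, nursery, vault]
Visit hall → queue [lab, gallery, parlor, terrace, workshop, foyer, kitchen, loft, nursery, vault]
Visit lab → queue [gallery, parlor, terrace, workshop, foyer, kitchen, loft, nursery, vault]
Visit gallery; enqueue garage → queue [parlor, terrace, workshop, foyer, kitchen, loft, nursery, vault, garage]
Visit parlor → queue [terrace, workshop, foyer, kitchen, loft, nursery, vault, garage]
Visit terrace → queue [workshop, foyer, kitchen, loft, nursery, vault, garage]
Visit workshop → queue [foyer, kitchen, loft, nursery, vault, garage]
Visit foyer → queue [kitchen, loft, nursery, vault, garage]
Visit kitchen → queue [loft, nursery, vault, garage]
Visit loft; enqueue attic → queue [nursery, vault, garage, attic]
Visit nursery → queue [vault, garage, attic]
Visit vault → queue [garage, attic]
Visit garage → queue [attic]
Visit attic → queue []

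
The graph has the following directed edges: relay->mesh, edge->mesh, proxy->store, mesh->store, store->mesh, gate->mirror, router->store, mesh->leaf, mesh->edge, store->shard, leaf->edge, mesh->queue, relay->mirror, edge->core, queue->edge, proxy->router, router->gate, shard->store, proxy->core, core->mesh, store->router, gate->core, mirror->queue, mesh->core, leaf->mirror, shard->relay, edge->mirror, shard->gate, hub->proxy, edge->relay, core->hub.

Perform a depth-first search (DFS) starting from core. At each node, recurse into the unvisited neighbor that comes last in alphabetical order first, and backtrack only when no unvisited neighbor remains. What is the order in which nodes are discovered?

Visit core
core → mesh
mesh → store
store → shard
shard → relay
relay → mirror
mirror → queue
queue → edge
shard → gate
store → router
mesh → leaf
core → hub
hub → proxy

core → mesh → store → shard → relay → mirror → queue → edge → gate → router → leaf → hub → proxy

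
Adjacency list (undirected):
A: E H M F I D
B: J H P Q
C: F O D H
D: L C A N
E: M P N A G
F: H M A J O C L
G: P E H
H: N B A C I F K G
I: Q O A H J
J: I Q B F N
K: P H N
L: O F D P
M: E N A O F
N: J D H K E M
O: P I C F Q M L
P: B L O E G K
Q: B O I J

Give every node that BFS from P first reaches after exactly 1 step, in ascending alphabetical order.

B, E, G, K, L, O

Level 0: P
Level 1: B, E, G, K, L, O
Level 2: A, C, D, F, H, I, J, M, N, Q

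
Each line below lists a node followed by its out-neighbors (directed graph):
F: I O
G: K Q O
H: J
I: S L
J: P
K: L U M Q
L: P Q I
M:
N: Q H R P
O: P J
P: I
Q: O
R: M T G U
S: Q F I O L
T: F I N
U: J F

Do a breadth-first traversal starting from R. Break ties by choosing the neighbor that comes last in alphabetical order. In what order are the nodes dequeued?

R -> U -> T -> M -> G -> J -> F -> N -> I -> Q -> O -> K -> P -> H -> S -> L

Visit R; enqueue U, T, M, G → queue [U, T, M, G]
Visit U; enqueue J, F → queue [T, M, G, J, F]
Visit T; enqueue N, I → queue [M, G, J, F, N, I]
Visit M → queue [G, J, F, N, I]
Visit G; enqueue Q, O, K → queue [J, F, N, I, Q, O, K]
Visit J; enqueue P → queue [F, N, I, Q, O, K, P]
Visit F → queue [N, I, Q, O, K, P]
Visit N; enqueue H → queue [I, Q, O, K, P, H]
Visit I; enqueue S, L → queue [Q, O, K, P, H, S, L]
Visit Q → queue [O, K, P, H, S, L]
Visit O → queue [K, P, H, S, L]
Visit K → queue [P, H, S, L]
Visit P → queue [H, S, L]
Visit H → queue [S, L]
Visit S → queue [L]
Visit L → queue []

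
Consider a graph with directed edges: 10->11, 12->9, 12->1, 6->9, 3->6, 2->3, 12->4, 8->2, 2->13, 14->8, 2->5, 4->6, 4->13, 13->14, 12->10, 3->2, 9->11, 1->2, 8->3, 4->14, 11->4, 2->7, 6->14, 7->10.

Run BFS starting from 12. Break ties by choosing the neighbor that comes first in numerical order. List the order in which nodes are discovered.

Visit 12; enqueue 1, 4, 9, 10 → queue [1, 4, 9, 10]
Visit 1; enqueue 2 → queue [4, 9, 10, 2]
Visit 4; enqueue 6, 13, 14 → queue [9, 10, 2, 6, 13, 14]
Visit 9; enqueue 11 → queue [10, 2, 6, 13, 14, 11]
Visit 10 → queue [2, 6, 13, 14, 11]
Visit 2; enqueue 3, 5, 7 → queue [6, 13, 14, 11, 3, 5, 7]
Visit 6 → queue [13, 14, 11, 3, 5, 7]
Visit 13 → queue [14, 11, 3, 5, 7]
Visit 14; enqueue 8 → queue [11, 3, 5, 7, 8]
Visit 11 → queue [3, 5, 7, 8]
Visit 3 → queue [5, 7, 8]
Visit 5 → queue [7, 8]
Visit 7 → queue [8]
Visit 8 → queue []

12 -> 1 -> 4 -> 9 -> 10 -> 2 -> 6 -> 13 -> 14 -> 11 -> 3 -> 5 -> 7 -> 8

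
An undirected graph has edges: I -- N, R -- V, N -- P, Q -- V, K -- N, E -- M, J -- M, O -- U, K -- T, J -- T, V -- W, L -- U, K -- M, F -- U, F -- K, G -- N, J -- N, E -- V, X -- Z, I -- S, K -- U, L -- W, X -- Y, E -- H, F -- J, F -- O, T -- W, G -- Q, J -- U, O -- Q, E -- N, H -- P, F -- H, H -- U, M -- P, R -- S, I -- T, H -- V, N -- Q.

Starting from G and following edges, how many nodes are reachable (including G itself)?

19

BFS from G visits: G, N, Q, E, I, J, K, P, O, V, H, M, S, T, F, U, R, W, L
Reachable nodes: 19 of 22 total.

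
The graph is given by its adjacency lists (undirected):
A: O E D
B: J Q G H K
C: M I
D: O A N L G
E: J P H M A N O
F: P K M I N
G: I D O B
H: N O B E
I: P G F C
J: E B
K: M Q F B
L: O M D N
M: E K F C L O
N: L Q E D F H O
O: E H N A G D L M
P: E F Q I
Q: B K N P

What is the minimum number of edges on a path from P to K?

Level 0: P
Level 1: E, F, I, Q
Level 2: A, B, C, G, H, J, K, M, N, O
Level 3: D, L
K first appears at level 2.

2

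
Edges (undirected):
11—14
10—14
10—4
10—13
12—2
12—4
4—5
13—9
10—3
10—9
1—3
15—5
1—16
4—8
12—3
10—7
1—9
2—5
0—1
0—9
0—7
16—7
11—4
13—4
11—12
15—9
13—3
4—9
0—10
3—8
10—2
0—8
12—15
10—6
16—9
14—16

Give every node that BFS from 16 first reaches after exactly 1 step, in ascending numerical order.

1, 7, 9, 14

Level 0: 16
Level 1: 1, 7, 9, 14
Level 2: 0, 3, 4, 10, 11, 13, 15
Level 3: 2, 5, 6, 8, 12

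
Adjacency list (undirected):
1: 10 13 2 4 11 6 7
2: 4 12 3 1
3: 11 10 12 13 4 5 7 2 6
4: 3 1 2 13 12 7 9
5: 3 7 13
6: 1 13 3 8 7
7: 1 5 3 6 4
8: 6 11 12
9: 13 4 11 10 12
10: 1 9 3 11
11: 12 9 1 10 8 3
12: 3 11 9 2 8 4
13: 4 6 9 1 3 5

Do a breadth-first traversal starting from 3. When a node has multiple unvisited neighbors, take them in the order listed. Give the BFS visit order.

3, 11, 10, 12, 13, 4, 5, 7, 2, 6, 9, 1, 8

Visit 3; enqueue 11, 10, 12, 13, 4, 5, 7, 2, 6 → queue [11, 10, 12, 13, 4, 5, 7, 2, 6]
Visit 11; enqueue 9, 1, 8 → queue [10, 12, 13, 4, 5, 7, 2, 6, 9, 1, 8]
Visit 10 → queue [12, 13, 4, 5, 7, 2, 6, 9, 1, 8]
Visit 12 → queue [13, 4, 5, 7, 2, 6, 9, 1, 8]
Visit 13 → queue [4, 5, 7, 2, 6, 9, 1, 8]
Visit 4 → queue [5, 7, 2, 6, 9, 1, 8]
Visit 5 → queue [7, 2, 6, 9, 1, 8]
Visit 7 → queue [2, 6, 9, 1, 8]
Visit 2 → queue [6, 9, 1, 8]
Visit 6 → queue [9, 1, 8]
Visit 9 → queue [1, 8]
Visit 1 → queue [8]
Visit 8 → queue []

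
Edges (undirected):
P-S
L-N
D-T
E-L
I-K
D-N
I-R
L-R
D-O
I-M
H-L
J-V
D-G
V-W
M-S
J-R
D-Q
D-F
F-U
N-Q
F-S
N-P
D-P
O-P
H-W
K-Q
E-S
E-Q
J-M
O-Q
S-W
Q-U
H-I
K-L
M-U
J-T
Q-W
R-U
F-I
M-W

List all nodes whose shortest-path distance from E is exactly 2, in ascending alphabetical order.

Level 0: E
Level 1: L, Q, S
Level 2: D, F, H, K, M, N, O, P, R, U, W
Level 3: G, I, J, T, V

D, F, H, K, M, N, O, P, R, U, W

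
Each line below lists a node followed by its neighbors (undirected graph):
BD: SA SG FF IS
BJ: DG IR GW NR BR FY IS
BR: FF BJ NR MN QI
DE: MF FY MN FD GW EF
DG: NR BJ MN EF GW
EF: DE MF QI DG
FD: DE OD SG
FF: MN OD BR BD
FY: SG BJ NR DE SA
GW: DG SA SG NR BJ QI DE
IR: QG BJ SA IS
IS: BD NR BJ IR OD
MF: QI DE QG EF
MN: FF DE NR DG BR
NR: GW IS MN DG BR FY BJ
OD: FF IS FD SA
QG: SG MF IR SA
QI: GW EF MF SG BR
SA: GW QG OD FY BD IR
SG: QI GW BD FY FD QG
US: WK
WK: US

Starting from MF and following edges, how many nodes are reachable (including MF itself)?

20

BFS from MF visits: MF, QI, DE, QG, EF, GW, SG, BR, FY, MN, FD, IR, SA, DG, NR, BJ, BD, FF, OD, IS
Reachable nodes: 20 of 22 total.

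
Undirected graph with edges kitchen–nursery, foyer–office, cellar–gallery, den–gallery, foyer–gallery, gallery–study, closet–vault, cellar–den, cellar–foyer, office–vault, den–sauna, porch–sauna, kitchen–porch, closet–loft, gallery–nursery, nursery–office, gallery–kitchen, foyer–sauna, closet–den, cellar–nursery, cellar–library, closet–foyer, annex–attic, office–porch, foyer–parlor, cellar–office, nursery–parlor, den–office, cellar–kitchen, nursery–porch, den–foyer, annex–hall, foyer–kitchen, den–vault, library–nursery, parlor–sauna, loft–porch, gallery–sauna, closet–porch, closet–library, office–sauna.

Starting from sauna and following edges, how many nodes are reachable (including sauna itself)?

BFS from sauna visits: sauna, den, foyer, gallery, office, parlor, porch, cellar, closet, vault, kitchen, nursery, study, loft, library
Reachable nodes: 15 of 18 total.

15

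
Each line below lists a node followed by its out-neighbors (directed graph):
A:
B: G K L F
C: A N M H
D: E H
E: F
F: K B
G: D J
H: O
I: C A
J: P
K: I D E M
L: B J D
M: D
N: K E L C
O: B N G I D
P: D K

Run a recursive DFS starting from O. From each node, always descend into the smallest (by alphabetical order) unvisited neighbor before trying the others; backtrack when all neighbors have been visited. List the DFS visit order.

O → B → F → K → D → E → H → I → A → C → M → N → L → J → P → G

Visit O
O → B
B → F
F → K
K → D
D → E
D → H
K → I
I → A
I → C
C → M
C → N
N → L
L → J
J → P
B → G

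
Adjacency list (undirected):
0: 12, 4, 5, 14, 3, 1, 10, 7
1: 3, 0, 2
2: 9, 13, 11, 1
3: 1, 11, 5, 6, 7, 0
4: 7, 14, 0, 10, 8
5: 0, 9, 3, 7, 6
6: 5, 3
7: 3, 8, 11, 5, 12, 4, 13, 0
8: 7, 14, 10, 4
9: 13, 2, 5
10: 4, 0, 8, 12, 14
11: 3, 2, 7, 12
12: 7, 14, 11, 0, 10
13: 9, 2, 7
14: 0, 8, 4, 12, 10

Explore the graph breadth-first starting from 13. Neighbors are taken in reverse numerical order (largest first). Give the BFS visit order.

13 -> 9 -> 7 -> 2 -> 5 -> 12 -> 11 -> 8 -> 4 -> 3 -> 0 -> 1 -> 6 -> 14 -> 10

Visit 13; enqueue 9, 7, 2 → queue [9, 7, 2]
Visit 9; enqueue 5 → queue [7, 2, 5]
Visit 7; enqueue 12, 11, 8, 4, 3, 0 → queue [2, 5, 12, 11, 8, 4, 3, 0]
Visit 2; enqueue 1 → queue [5, 12, 11, 8, 4, 3, 0, 1]
Visit 5; enqueue 6 → queue [12, 11, 8, 4, 3, 0, 1, 6]
Visit 12; enqueue 14, 10 → queue [11, 8, 4, 3, 0, 1, 6, 14, 10]
Visit 11 → queue [8, 4, 3, 0, 1, 6, 14, 10]
Visit 8 → queue [4, 3, 0, 1, 6, 14, 10]
Visit 4 → queue [3, 0, 1, 6, 14, 10]
Visit 3 → queue [0, 1, 6, 14, 10]
Visit 0 → queue [1, 6, 14, 10]
Visit 1 → queue [6, 14, 10]
Visit 6 → queue [14, 10]
Visit 14 → queue [10]
Visit 10 → queue []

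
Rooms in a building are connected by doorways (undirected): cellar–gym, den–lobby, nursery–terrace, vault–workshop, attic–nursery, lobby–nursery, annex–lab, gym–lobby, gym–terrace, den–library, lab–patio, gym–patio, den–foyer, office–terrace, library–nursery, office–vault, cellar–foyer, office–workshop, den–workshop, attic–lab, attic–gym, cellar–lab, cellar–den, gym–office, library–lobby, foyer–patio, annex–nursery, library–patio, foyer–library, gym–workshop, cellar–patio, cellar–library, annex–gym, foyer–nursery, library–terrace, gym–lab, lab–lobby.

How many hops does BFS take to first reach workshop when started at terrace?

2

Level 0: terrace
Level 1: gym, library, nursery, office
Level 2: annex, attic, cellar, den, foyer, lab, lobby, patio, vault, workshop
workshop first appears at level 2.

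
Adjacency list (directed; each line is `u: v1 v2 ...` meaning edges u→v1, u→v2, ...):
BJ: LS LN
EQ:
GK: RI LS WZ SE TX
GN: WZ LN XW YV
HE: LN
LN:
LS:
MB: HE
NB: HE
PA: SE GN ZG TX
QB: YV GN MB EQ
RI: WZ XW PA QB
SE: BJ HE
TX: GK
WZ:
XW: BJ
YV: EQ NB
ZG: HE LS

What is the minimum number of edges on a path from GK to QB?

2

Level 0: GK
Level 1: LS, RI, SE, TX, WZ
Level 2: BJ, HE, PA, QB, XW
Level 3: EQ, GN, LN, MB, YV, ZG
Level 4: NB
QB first appears at level 2.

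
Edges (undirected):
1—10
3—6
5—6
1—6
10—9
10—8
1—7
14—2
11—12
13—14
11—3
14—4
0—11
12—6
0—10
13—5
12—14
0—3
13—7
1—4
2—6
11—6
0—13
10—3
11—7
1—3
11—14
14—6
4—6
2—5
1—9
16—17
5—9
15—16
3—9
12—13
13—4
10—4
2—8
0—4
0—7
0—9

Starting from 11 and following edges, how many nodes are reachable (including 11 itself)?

15

BFS from 11 visits: 11, 14, 12, 7, 6, 3, 0, 13, 4, 2, 1, 5, 10, 9, 8
Reachable nodes: 15 of 18 total.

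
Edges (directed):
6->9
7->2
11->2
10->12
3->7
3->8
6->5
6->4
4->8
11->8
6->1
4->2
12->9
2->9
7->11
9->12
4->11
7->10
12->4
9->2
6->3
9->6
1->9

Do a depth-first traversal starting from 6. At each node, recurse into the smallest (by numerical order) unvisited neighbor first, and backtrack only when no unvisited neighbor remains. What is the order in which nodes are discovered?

Visit 6
6 → 1
1 → 9
9 → 2
9 → 12
12 → 4
4 → 8
4 → 11
6 → 3
3 → 7
7 → 10
6 → 5

6 -> 1 -> 9 -> 2 -> 12 -> 4 -> 8 -> 11 -> 3 -> 7 -> 10 -> 5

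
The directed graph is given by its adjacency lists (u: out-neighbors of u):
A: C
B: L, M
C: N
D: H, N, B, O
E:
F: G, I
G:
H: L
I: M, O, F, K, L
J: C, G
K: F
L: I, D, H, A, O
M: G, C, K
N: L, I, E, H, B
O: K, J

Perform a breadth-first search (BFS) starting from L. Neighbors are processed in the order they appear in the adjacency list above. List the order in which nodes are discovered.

L -> I -> D -> H -> A -> O -> M -> F -> K -> N -> B -> C -> J -> G -> E

Visit L; enqueue I, D, H, A, O → queue [I, D, H, A, O]
Visit I; enqueue M, F, K → queue [D, H, A, O, M, F, K]
Visit D; enqueue N, B → queue [H, A, O, M, F, K, N, B]
Visit H → queue [A, O, M, F, K, N, B]
Visit A; enqueue C → queue [O, M, F, K, N, B, C]
Visit O; enqueue J → queue [M, F, K, N, B, C, J]
Visit M; enqueue G → queue [F, K, N, B, C, J, G]
Visit F → queue [K, N, B, C, J, G]
Visit K → queue [N, B, C, J, G]
Visit N; enqueue E → queue [B, C, J, G, E]
Visit B → queue [C, J, G, E]
Visit C → queue [J, G, E]
Visit J → queue [G, E]
Visit G → queue [E]
Visit E → queue []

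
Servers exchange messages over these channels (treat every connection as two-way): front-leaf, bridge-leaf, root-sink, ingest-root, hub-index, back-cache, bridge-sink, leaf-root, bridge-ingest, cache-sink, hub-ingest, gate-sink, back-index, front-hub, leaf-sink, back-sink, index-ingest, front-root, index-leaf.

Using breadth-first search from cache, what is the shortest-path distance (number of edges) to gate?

2

Level 0: cache
Level 1: back, sink
Level 2: bridge, gate, index, leaf, root
Level 3: front, hub, ingest
gate first appears at level 2.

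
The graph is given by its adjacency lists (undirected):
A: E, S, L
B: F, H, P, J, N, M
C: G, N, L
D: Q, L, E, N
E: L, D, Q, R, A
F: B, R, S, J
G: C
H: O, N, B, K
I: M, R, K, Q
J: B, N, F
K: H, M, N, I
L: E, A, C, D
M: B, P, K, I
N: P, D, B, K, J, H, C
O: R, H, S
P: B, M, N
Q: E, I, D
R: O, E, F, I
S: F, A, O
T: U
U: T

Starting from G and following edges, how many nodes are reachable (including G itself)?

19

BFS from G visits: G, C, N, L, P, K, J, H, D, B, E, A, M, I, F, O, Q, R, S
Reachable nodes: 19 of 21 total.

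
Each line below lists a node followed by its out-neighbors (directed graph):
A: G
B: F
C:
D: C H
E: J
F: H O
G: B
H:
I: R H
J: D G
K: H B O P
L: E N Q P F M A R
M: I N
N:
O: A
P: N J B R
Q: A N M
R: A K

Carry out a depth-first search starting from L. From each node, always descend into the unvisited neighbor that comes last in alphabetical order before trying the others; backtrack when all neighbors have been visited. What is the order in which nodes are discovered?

Visit L
L → R
R → K
K → P
P → N
P → J
J → G
G → B
B → F
F → O
O → A
F → H
J → D
D → C
L → Q
Q → M
M → I
L → E

L, R, K, P, N, J, G, B, F, O, A, H, D, C, Q, M, I, E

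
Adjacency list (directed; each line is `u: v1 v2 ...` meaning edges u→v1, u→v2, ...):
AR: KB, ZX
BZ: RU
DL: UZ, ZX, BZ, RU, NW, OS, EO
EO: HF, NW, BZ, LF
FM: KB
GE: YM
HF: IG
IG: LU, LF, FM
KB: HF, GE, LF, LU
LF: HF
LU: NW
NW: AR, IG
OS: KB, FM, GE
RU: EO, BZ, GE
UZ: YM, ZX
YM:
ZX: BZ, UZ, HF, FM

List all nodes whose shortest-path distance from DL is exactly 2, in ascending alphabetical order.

Level 0: DL
Level 1: BZ, EO, NW, OS, RU, UZ, ZX
Level 2: AR, FM, GE, HF, IG, KB, LF, YM
Level 3: LU

AR, FM, GE, HF, IG, KB, LF, YM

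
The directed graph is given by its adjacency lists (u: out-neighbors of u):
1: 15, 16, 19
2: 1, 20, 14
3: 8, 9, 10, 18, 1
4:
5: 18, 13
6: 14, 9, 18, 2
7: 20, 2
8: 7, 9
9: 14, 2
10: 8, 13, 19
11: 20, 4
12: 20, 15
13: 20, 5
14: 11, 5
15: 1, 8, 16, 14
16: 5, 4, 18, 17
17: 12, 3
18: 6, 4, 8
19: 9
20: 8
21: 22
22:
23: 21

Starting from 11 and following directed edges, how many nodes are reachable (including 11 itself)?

20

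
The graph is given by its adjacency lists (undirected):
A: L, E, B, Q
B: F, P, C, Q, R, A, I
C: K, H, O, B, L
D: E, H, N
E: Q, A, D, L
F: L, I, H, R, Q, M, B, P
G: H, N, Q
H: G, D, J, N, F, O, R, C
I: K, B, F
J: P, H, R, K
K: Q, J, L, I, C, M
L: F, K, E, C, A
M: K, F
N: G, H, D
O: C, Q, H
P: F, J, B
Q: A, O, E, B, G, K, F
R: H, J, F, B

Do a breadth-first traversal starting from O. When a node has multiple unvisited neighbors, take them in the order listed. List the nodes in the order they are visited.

O -> C -> Q -> H -> K -> B -> L -> A -> E -> G -> F -> D -> J -> N -> R -> I -> M -> P

Visit O; enqueue C, Q, H → queue [C, Q, H]
Visit C; enqueue K, B, L → queue [Q, H, K, B, L]
Visit Q; enqueue A, E, G, F → queue [H, K, B, L, A, E, G, F]
Visit H; enqueue D, J, N, R → queue [K, B, L, A, E, G, F, D, J, N, R]
Visit K; enqueue I, M → queue [B, L, A, E, G, F, D, J, N, R, I, M]
Visit B; enqueue P → queue [L, A, E, G, F, D, J, N, R, I, M, P]
Visit L → queue [A, E, G, F, D, J, N, R, I, M, P]
Visit A → queue [E, G, F, D, J, N, R, I, M, P]
Visit E → queue [G, F, D, J, N, R, I, M, P]
Visit G → queue [F, D, J, N, R, I, M, P]
Visit F → queue [D, J, N, R, I, M, P]
Visit D → queue [J, N, R, I, M, P]
Visit J → queue [N, R, I, M, P]
Visit N → queue [R, I, M, P]
Visit R → queue [I, M, P]
Visit I → queue [M, P]
Visit M → queue [P]
Visit P → queue []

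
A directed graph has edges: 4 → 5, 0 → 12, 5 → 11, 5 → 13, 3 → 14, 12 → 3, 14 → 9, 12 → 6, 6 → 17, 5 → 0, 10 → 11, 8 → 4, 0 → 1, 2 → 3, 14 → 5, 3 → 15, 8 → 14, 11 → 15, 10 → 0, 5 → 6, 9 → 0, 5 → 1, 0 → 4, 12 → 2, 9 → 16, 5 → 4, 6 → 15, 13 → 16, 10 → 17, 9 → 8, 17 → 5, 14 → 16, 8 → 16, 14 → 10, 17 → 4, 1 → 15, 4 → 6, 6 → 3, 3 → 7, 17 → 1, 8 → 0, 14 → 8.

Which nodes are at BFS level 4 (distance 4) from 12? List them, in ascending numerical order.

Level 0: 12
Level 1: 2, 3, 6
Level 2: 7, 14, 15, 17
Level 3: 1, 4, 5, 8, 9, 10, 16
Level 4: 0, 11, 13

0, 11, 13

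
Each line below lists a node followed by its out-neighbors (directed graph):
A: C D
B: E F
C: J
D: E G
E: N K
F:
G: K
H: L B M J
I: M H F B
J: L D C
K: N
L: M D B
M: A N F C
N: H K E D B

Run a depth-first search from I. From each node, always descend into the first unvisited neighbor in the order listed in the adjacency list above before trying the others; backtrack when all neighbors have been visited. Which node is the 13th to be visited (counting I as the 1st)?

K

Visit I
I → M
M → A
A → C
C → J
J → L
L → D
D → E
E → N
N → H
H → B
B → F
N → K
D → G

Visit order: I, M, A, C, J, L, D, E, N, H, B, F, K, G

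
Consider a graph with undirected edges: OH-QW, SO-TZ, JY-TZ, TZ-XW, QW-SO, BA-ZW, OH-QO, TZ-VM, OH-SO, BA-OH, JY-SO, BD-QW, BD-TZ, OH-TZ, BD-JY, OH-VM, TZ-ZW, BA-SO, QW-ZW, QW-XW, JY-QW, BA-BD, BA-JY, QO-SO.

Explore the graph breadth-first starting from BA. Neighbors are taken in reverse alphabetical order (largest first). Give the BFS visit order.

BA -> ZW -> SO -> OH -> JY -> BD -> TZ -> QW -> QO -> VM -> XW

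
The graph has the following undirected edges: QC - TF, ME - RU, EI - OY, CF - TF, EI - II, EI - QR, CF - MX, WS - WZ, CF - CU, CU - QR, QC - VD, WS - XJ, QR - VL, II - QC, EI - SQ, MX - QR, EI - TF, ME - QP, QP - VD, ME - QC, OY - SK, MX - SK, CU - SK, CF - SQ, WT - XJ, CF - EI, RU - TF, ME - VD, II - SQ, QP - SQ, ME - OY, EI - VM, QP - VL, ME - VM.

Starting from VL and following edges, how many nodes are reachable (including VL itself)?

17

BFS from VL visits: VL, QP, QR, ME, SQ, VD, CU, EI, MX, OY, QC, RU, VM, CF, II, SK, TF
Reachable nodes: 17 of 21 total.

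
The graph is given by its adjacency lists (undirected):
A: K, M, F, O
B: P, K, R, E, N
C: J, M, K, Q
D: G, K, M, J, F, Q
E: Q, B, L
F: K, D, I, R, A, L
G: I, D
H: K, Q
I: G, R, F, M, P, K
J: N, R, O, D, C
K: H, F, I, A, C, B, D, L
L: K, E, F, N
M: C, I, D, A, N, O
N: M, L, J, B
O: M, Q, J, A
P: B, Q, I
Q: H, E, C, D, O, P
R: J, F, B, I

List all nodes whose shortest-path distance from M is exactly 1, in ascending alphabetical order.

Level 0: M
Level 1: A, C, D, I, N, O
Level 2: B, F, G, J, K, L, P, Q, R
Level 3: E, H

A, C, D, I, N, O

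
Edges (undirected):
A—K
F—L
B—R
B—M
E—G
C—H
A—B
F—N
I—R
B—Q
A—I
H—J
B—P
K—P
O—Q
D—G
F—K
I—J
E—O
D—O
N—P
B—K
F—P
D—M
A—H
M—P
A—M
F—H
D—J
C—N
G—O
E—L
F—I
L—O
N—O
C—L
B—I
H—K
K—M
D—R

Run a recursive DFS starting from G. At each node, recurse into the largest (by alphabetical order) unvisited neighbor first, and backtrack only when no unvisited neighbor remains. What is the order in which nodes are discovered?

G, O, Q, B, R, I, J, H, K, P, N, F, L, E, C, M, D, A

Visit G
G → O
O → Q
Q → B
B → R
R → I
I → J
J → H
H → K
K → P
P → N
N → F
F → L
L → E
L → C
P → M
M → D
M → A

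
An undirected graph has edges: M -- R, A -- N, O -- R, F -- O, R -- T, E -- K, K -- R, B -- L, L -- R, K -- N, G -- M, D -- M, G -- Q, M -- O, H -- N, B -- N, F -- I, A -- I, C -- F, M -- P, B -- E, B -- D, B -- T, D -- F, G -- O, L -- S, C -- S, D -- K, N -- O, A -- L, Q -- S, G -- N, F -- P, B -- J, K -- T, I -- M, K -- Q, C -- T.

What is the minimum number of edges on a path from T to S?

Level 0: T
Level 1: B, C, K, R
Level 2: D, E, F, J, L, M, N, O, Q, S
Level 3: A, G, H, I, P
S first appears at level 2.

2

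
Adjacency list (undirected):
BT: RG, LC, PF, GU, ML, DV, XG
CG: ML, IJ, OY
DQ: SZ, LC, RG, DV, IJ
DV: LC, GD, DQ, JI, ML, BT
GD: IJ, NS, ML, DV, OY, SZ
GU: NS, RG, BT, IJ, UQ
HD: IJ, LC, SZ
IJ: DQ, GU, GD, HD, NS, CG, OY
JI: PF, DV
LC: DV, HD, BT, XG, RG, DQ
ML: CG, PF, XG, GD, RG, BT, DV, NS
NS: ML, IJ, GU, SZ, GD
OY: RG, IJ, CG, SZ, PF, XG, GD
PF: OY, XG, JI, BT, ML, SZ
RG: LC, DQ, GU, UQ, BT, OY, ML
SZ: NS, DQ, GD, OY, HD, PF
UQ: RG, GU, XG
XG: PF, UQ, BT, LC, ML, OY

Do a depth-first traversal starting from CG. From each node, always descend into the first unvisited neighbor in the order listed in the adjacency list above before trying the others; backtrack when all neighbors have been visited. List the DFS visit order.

CG, ML, PF, OY, RG, LC, DV, GD, IJ, DQ, SZ, NS, GU, BT, XG, UQ, HD, JI

Visit CG
CG → ML
ML → PF
PF → OY
OY → RG
RG → LC
LC → DV
DV → GD
GD → IJ
IJ → DQ
DQ → SZ
SZ → NS
NS → GU
GU → BT
BT → XG
XG → UQ
SZ → HD
DV → JI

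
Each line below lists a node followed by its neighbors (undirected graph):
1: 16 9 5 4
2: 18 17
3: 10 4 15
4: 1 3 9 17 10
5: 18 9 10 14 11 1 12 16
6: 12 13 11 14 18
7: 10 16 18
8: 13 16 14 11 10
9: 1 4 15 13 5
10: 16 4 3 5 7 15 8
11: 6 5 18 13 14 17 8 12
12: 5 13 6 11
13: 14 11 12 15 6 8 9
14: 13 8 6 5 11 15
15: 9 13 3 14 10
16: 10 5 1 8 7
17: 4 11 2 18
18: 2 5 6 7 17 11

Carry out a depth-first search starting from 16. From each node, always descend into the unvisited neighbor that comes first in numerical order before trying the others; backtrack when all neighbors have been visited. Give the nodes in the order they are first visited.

Visit 16
16 → 1
1 → 4
4 → 3
3 → 10
10 → 5
5 → 9
9 → 13
13 → 6
6 → 11
11 → 8
8 → 14
14 → 15
11 → 12
11 → 17
17 → 2
2 → 18
18 → 7

16, 1, 4, 3, 10, 5, 9, 13, 6, 11, 8, 14, 15, 12, 17, 2, 18, 7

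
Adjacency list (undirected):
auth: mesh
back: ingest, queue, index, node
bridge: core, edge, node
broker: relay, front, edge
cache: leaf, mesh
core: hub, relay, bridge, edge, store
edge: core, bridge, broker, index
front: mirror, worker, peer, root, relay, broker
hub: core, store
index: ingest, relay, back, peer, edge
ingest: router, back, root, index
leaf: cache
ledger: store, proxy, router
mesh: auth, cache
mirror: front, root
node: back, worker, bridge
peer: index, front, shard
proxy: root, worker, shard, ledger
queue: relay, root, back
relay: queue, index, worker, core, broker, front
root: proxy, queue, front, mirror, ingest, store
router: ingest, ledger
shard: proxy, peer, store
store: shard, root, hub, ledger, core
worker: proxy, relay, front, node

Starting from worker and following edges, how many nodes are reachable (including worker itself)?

21

BFS from worker visits: worker, proxy, relay, front, node, root, shard, ledger, queue, index, core, broker, mirror, peer, back, bridge, ingest, store, router, edge, hub
Reachable nodes: 21 of 25 total.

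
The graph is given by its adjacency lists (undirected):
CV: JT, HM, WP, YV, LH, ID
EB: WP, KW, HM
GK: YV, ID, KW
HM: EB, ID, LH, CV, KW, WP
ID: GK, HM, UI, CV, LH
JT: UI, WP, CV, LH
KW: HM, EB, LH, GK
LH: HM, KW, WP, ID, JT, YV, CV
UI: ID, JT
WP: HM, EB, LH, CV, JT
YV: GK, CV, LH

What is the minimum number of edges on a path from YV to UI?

Level 0: YV
Level 1: CV, GK, LH
Level 2: HM, ID, JT, KW, WP
Level 3: EB, UI
UI first appears at level 3.

3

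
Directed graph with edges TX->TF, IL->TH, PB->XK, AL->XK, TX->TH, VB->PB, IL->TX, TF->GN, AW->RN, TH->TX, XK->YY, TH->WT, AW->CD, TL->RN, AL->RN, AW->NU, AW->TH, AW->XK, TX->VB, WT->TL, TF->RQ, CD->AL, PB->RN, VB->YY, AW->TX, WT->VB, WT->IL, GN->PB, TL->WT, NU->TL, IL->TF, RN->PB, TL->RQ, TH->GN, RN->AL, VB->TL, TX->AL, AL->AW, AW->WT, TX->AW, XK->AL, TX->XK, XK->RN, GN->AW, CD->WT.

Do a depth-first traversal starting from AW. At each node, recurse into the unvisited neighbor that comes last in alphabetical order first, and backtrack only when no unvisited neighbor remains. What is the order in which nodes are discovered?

Visit AW
AW → XK
XK → YY
XK → RN
RN → PB
RN → AL
AW → WT
WT → VB
VB → TL
TL → RQ
WT → IL
IL → TX
TX → TH
TH → GN
TX → TF
AW → NU
AW → CD

AW → XK → YY → RN → PB → AL → WT → VB → TL → RQ → IL → TX → TH → GN → TF → NU → CD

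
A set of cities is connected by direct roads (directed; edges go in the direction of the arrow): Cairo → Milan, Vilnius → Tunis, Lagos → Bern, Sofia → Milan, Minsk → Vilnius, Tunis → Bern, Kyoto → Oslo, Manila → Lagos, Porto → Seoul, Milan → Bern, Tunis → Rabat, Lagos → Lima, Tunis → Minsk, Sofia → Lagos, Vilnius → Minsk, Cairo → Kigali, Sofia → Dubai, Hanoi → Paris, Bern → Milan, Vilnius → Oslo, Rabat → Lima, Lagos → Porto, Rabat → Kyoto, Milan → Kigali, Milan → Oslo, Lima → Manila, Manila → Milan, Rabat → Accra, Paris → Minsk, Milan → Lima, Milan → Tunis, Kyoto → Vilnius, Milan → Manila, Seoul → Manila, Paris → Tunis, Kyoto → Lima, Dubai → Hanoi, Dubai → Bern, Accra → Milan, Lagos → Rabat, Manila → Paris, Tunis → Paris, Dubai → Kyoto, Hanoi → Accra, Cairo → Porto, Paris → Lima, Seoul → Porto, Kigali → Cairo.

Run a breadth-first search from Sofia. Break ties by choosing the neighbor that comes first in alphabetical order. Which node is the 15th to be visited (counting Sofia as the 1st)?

Accra

Visit Sofia; enqueue Dubai, Lagos, Milan → queue [Dubai, Lagos, Milan]
Visit Dubai; enqueue Bern, Hanoi, Kyoto → queue [Lagos, Milan, Bern, Hanoi, Kyoto]
Visit Lagos; enqueue Lima, Porto, Rabat → queue [Milan, Bern, Hanoi, Kyoto, Lima, Porto, Rabat]
Visit Milan; enqueue Kigali, Manila, Oslo, Tunis → queue [Bern, Hanoi, Kyoto, Lima, Porto, Rabat, Kigali, Manila, Oslo, Tunis]
Visit Bern → queue [Hanoi, Kyoto, Lima, Porto, Rabat, Kigali, Manila, Oslo, Tunis]
Visit Hanoi; enqueue Accra, Paris → queue [Kyoto, Lima, Porto, Rabat, Kigali, Manila, Oslo, Tunis, Accra, Paris]
Visit Kyoto; enqueue Vilnius → queue [Lima, Porto, Rabat, Kigali, Manila, Oslo, Tunis, Accra, Paris, Vilnius]
Visit Lima → queue [Porto, Rabat, Kigali, Manila, Oslo, Tunis, Accra, Paris, Vilnius]
Visit Porto; enqueue Seoul → queue [Rabat, Kigali, Manila, Oslo, Tunis, Accra, Paris, Vilnius, Seoul]
Visit Rabat → queue [Kigali, Manila, Oslo, Tunis, Accra, Paris, Vilnius, Seoul]
Visit Kigali; enqueue Cairo → queue [Manila, Oslo, Tunis, Accra, Paris, Vilnius, Seoul, Cairo]
Visit Manila → queue [Oslo, Tunis, Accra, Paris, Vilnius, Seoul, Cairo]
Visit Oslo → queue [Tunis, Accra, Paris, Vilnius, Seoul, Cairo]
Visit Tunis; enqueue Minsk → queue [Accra, Paris, Vilnius, Seoul, Cairo, Minsk]
Visit Accra → queue [Paris, Vilnius, Seoul, Cairo, Minsk]
Visit Paris → queue [Vilnius, Seoul, Cairo, Minsk]
Visit Vilnius → queue [Seoul, Cairo, Minsk]
Visit Seoul → queue [Cairo, Minsk]
Visit Cairo → queue [Minsk]
Visit Minsk → queue []

Visit order: Sofia, Dubai, Lagos, Milan, Bern, Hanoi, Kyoto, Lima, Porto, Rabat, Kigali, Manila, Oslo, Tunis, Accra, Paris, Vilnius, Seoul, Cairo, Minsk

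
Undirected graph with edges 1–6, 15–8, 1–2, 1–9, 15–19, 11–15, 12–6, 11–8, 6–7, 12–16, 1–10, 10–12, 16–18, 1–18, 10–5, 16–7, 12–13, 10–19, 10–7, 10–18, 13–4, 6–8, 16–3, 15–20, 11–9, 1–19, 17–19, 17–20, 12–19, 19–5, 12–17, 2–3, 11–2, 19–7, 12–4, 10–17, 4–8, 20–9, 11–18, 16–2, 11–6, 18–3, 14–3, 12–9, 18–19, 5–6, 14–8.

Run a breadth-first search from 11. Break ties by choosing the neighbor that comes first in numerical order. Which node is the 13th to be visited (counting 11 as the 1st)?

12

Visit 11; enqueue 2, 6, 8, 9, 15, 18 → queue [2, 6, 8, 9, 15, 18]
Visit 2; enqueue 1, 3, 16 → queue [6, 8, 9, 15, 18, 1, 3, 16]
Visit 6; enqueue 5, 7, 12 → queue [8, 9, 15, 18, 1, 3, 16, 5, 7, 12]
Visit 8; enqueue 4, 14 → queue [9, 15, 18, 1, 3, 16, 5, 7, 12, 4, 14]
Visit 9; enqueue 20 → queue [15, 18, 1, 3, 16, 5, 7, 12, 4, 14, 20]
Visit 15; enqueue 19 → queue [18, 1, 3, 16, 5, 7, 12, 4, 14, 20, 19]
Visit 18; enqueue 10 → queue [1, 3, 16, 5, 7, 12, 4, 14, 20, 19, 10]
Visit 1 → queue [3, 16, 5, 7, 12, 4, 14, 20, 19, 10]
Visit 3 → queue [16, 5, 7, 12, 4, 14, 20, 19, 10]
Visit 16 → queue [5, 7, 12, 4, 14, 20, 19, 10]
Visit 5 → queue [7, 12, 4, 14, 20, 19, 10]
Visit 7 → queue [12, 4, 14, 20, 19, 10]
Visit 12; enqueue 13, 17 → queue [4, 14, 20, 19, 10, 13, 17]
Visit 4 → queue [14, 20, 19, 10, 13, 17]
Visit 14 → queue [20, 19, 10, 13, 17]
Visit 20 → queue [19, 10, 13, 17]
Visit 19 → queue [10, 13, 17]
Visit 10 → queue [13, 17]
Visit 13 → queue [17]
Visit 17 → queue []

Visit order: 11, 2, 6, 8, 9, 15, 18, 1, 3, 16, 5, 7, 12, 4, 14, 20, 19, 10, 13, 17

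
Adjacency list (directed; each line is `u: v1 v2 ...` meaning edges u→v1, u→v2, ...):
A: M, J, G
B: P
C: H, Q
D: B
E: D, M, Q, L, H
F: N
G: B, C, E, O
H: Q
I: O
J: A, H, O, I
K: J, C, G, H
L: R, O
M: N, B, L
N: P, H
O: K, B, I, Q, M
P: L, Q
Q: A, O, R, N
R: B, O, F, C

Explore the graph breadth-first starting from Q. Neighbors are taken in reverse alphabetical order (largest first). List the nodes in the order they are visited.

Visit Q; enqueue R, O, N, A → queue [R, O, N, A]
Visit R; enqueue F, C, B → queue [O, N, A, F, C, B]
Visit O; enqueue M, K, I → queue [N, A, F, C, B, M, K, I]
Visit N; enqueue P, H → queue [A, F, C, B, M, K, I, P, H]
Visit A; enqueue J, G → queue [F, C, B, M, K, I, P, H, J, G]
Visit F → queue [C, B, M, K, I, P, H, J, G]
Visit C → queue [B, M, K, I, P, H, J, G]
Visit B → queue [M, K, I, P, H, J, G]
Visit M; enqueue L → queue [K, I, P, H, J, G, L]
Visit K → queue [I, P, H, J, G, L]
Visit I → queue [P, H, J, G, L]
Visit P → queue [H, J, G, L]
Visit H → queue [J, G, L]
Visit J → queue [G, L]
Visit G; enqueue E → queue [L, E]
Visit L → queue [E]
Visit E; enqueue D → queue [D]
Visit D → queue []

Q -> R -> O -> N -> A -> F -> C -> B -> M -> K -> I -> P -> H -> J -> G -> L -> E -> D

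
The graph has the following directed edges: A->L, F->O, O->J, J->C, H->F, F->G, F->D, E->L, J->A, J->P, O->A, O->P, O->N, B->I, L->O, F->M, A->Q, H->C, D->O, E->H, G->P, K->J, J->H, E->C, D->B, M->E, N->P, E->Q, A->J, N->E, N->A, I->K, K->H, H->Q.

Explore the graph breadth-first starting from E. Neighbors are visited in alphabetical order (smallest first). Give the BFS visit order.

E, C, H, L, Q, F, O, D, G, M, A, J, N, P, B, I, K

Visit E; enqueue C, H, L, Q → queue [C, H, L, Q]
Visit C → queue [H, L, Q]
Visit H; enqueue F → queue [L, Q, F]
Visit L; enqueue O → queue [Q, F, O]
Visit Q → queue [F, O]
Visit F; enqueue D, G, M → queue [O, D, G, M]
Visit O; enqueue A, J, N, P → queue [D, G, M, A, J, N, P]
Visit D; enqueue B → queue [G, M, A, J, N, P, B]
Visit G → queue [M, A, J, N, P, B]
Visit M → queue [A, J, N, P, B]
Visit A → queue [J, N, P, B]
Visit J → queue [N, P, B]
Visit N → queue [P, B]
Visit P → queue [B]
Visit B; enqueue I → queue [I]
Visit I; enqueue K → queue [K]
Visit K → queue []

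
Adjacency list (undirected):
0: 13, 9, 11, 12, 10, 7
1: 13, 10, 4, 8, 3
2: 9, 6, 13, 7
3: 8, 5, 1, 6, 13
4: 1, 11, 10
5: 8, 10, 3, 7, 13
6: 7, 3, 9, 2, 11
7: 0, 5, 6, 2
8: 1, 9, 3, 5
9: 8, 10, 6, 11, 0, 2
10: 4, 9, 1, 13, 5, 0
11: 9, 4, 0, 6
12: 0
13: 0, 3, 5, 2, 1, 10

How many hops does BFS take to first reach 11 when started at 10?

Level 0: 10
Level 1: 0, 1, 4, 5, 9, 13
Level 2: 2, 3, 6, 7, 8, 11, 12
11 first appears at level 2.

2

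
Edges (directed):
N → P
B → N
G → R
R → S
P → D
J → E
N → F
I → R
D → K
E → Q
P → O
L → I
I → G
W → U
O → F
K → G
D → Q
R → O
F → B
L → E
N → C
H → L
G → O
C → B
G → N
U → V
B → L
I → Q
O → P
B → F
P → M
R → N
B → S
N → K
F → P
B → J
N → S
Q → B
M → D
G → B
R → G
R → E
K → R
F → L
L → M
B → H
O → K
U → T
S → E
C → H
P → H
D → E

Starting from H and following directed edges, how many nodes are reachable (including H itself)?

18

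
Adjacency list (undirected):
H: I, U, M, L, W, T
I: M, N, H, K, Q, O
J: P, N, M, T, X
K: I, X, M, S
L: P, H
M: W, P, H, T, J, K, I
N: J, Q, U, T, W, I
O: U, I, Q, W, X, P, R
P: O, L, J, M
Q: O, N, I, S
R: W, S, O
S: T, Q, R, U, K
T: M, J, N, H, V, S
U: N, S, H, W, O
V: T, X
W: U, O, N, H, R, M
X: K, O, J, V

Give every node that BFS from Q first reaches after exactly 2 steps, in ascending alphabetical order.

H, J, K, M, P, R, T, U, W, X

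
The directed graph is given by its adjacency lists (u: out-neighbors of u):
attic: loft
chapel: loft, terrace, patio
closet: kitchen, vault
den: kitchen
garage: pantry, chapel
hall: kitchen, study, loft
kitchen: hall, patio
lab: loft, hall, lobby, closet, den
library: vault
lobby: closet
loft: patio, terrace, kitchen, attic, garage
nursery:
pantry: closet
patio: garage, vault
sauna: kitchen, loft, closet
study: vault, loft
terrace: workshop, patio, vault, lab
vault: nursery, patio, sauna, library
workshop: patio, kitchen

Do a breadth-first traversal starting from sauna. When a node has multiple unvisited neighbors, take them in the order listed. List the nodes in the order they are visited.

Visit sauna; enqueue kitchen, loft, closet → queue [kitchen, loft, closet]
Visit kitchen; enqueue hall, patio → queue [loft, closet, hall, patio]
Visit loft; enqueue terrace, attic, garage → queue [closet, hall, patio, terrace, attic, garage]
Visit closet; enqueue vault → queue [hall, patio, terrace, attic, garage, vault]
Visit hall; enqueue study → queue [patio, terrace, attic, garage, vault, study]
Visit patio → queue [terrace, attic, garage, vault, study]
Visit terrace; enqueue workshop, lab → queue [attic, garage, vault, study, workshop, lab]
Visit attic → queue [garage, vault, study, workshop, lab]
Visit garage; enqueue pantry, chapel → queue [vault, study, workshop, lab, pantry, chapel]
Visit vault; enqueue nursery, library → queue [study, workshop, lab, pantry, chapel, nursery, library]
Visit study → queue [workshop, lab, pantry, chapel, nursery, library]
Visit workshop → queue [lab, pantry, chapel, nursery, library]
Visit lab; enqueue lobby, den → queue [pantry, chapel, nursery, library, lobby, den]
Visit pantry → queue [chapel, nursery, library, lobby, den]
Visit chapel → queue [nursery, library, lobby, den]
Visit nursery → queue [library, lobby, den]
Visit library → queue [lobby, den]
Visit lobby → queue [den]
Visit den → queue []

sauna → kitchen → loft → closet → hall → patio → terrace → attic → garage → vault → study → workshop → lab → pantry → chapel → nursery → library → lobby → den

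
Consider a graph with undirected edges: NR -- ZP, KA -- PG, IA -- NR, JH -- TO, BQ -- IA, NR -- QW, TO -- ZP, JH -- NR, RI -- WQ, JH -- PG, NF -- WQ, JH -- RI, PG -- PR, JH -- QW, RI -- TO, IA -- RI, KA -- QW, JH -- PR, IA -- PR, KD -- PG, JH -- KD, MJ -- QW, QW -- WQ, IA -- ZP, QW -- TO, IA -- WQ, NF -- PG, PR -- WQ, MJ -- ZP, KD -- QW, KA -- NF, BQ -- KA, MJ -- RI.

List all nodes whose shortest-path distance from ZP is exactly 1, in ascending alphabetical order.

IA, MJ, NR, TO

Level 0: ZP
Level 1: IA, MJ, NR, TO
Level 2: BQ, JH, PR, QW, RI, WQ
Level 3: KA, KD, NF, PG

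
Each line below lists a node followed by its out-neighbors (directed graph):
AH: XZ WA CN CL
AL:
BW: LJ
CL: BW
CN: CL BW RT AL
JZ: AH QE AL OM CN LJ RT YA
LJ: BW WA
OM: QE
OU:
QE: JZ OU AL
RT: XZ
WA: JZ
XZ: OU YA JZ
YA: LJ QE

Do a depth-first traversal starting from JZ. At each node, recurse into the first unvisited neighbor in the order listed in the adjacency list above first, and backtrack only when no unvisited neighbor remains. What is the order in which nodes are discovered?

JZ AH XZ OU YA LJ BW WA QE AL CN CL RT OM

Visit JZ
JZ → AH
AH → XZ
XZ → OU
XZ → YA
YA → LJ
LJ → BW
LJ → WA
YA → QE
QE → AL
AH → CN
CN → CL
CN → RT
JZ → OM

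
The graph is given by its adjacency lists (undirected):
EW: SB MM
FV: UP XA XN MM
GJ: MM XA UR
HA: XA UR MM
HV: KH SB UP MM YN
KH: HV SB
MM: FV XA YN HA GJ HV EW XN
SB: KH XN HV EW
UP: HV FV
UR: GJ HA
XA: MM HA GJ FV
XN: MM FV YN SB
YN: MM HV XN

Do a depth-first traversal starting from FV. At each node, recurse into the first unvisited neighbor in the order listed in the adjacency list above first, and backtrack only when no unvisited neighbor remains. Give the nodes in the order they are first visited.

FV -> UP -> HV -> KH -> SB -> XN -> MM -> XA -> HA -> UR -> GJ -> YN -> EW

Visit FV
FV → UP
UP → HV
HV → KH
KH → SB
SB → XN
XN → MM
MM → XA
XA → HA
HA → UR
UR → GJ
MM → YN
MM → EW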